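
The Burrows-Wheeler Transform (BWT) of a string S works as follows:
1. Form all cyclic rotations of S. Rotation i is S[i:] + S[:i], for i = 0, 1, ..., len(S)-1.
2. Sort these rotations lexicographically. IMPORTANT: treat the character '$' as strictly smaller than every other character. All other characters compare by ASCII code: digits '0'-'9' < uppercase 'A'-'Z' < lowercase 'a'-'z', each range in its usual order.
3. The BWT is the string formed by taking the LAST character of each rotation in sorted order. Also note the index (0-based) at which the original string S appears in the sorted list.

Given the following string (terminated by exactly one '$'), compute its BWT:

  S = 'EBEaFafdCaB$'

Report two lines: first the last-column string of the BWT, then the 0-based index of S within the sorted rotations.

Answer: BaEd$BaCEFfa
4

Derivation:
All 12 rotations (rotation i = S[i:]+S[:i]):
  rot[0] = EBEaFafdCaB$
  rot[1] = BEaFafdCaB$E
  rot[2] = EaFafdCaB$EB
  rot[3] = aFafdCaB$EBE
  rot[4] = FafdCaB$EBEa
  rot[5] = afdCaB$EBEaF
  rot[6] = fdCaB$EBEaFa
  rot[7] = dCaB$EBEaFaf
  rot[8] = CaB$EBEaFafd
  rot[9] = aB$EBEaFafdC
  rot[10] = B$EBEaFafdCa
  rot[11] = $EBEaFafdCaB
Sorted (with $ < everything):
  sorted[0] = $EBEaFafdCaB  (last char: 'B')
  sorted[1] = B$EBEaFafdCa  (last char: 'a')
  sorted[2] = BEaFafdCaB$E  (last char: 'E')
  sorted[3] = CaB$EBEaFafd  (last char: 'd')
  sorted[4] = EBEaFafdCaB$  (last char: '$')
  sorted[5] = EaFafdCaB$EB  (last char: 'B')
  sorted[6] = FafdCaB$EBEa  (last char: 'a')
  sorted[7] = aB$EBEaFafdC  (last char: 'C')
  sorted[8] = aFafdCaB$EBE  (last char: 'E')
  sorted[9] = afdCaB$EBEaF  (last char: 'F')
  sorted[10] = dCaB$EBEaFaf  (last char: 'f')
  sorted[11] = fdCaB$EBEaFa  (last char: 'a')
Last column: BaEd$BaCEFfa
Original string S is at sorted index 4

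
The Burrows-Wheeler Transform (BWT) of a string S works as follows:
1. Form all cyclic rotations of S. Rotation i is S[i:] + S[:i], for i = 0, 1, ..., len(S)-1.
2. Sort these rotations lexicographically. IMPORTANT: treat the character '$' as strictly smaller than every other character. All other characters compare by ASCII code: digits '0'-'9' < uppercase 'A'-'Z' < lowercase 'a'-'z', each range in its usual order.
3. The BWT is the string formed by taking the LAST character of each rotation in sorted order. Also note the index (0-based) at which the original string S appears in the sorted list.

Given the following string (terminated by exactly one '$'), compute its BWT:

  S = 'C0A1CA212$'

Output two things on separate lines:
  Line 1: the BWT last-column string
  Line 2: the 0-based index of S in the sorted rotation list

All 10 rotations (rotation i = S[i:]+S[:i]):
  rot[0] = C0A1CA212$
  rot[1] = 0A1CA212$C
  rot[2] = A1CA212$C0
  rot[3] = 1CA212$C0A
  rot[4] = CA212$C0A1
  rot[5] = A212$C0A1C
  rot[6] = 212$C0A1CA
  rot[7] = 12$C0A1CA2
  rot[8] = 2$C0A1CA21
  rot[9] = $C0A1CA212
Sorted (with $ < everything):
  sorted[0] = $C0A1CA212  (last char: '2')
  sorted[1] = 0A1CA212$C  (last char: 'C')
  sorted[2] = 12$C0A1CA2  (last char: '2')
  sorted[3] = 1CA212$C0A  (last char: 'A')
  sorted[4] = 2$C0A1CA21  (last char: '1')
  sorted[5] = 212$C0A1CA  (last char: 'A')
  sorted[6] = A1CA212$C0  (last char: '0')
  sorted[7] = A212$C0A1C  (last char: 'C')
  sorted[8] = C0A1CA212$  (last char: '$')
  sorted[9] = CA212$C0A1  (last char: '1')
Last column: 2C2A1A0C$1
Original string S is at sorted index 8

Answer: 2C2A1A0C$1
8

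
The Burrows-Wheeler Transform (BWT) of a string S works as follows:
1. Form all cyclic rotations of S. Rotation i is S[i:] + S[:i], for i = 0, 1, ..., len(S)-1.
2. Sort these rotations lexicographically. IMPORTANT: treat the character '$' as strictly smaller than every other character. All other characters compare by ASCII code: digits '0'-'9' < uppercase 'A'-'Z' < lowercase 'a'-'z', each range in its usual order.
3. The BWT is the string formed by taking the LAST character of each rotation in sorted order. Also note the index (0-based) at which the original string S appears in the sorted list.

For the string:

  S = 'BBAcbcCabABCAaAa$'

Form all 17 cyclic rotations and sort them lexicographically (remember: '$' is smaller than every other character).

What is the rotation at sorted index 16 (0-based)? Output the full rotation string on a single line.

Answer: cbcCabABCAaAa$BBA

Derivation:
All 17 rotations (rotation i = S[i:]+S[:i]):
  rot[0] = BBAcbcCabABCAaAa$
  rot[1] = BAcbcCabABCAaAa$B
  rot[2] = AcbcCabABCAaAa$BB
  rot[3] = cbcCabABCAaAa$BBA
  rot[4] = bcCabABCAaAa$BBAc
  rot[5] = cCabABCAaAa$BBAcb
  rot[6] = CabABCAaAa$BBAcbc
  rot[7] = abABCAaAa$BBAcbcC
  rot[8] = bABCAaAa$BBAcbcCa
  rot[9] = ABCAaAa$BBAcbcCab
  rot[10] = BCAaAa$BBAcbcCabA
  rot[11] = CAaAa$BBAcbcCabAB
  rot[12] = AaAa$BBAcbcCabABC
  rot[13] = aAa$BBAcbcCabABCA
  rot[14] = Aa$BBAcbcCabABCAa
  rot[15] = a$BBAcbcCabABCAaA
  rot[16] = $BBAcbcCabABCAaAa
Sorted (with $ < everything):
  sorted[0] = $BBAcbcCabABCAaAa
  sorted[1] = ABCAaAa$BBAcbcCab
  sorted[2] = Aa$BBAcbcCabABCAa
  sorted[3] = AaAa$BBAcbcCabABC
  sorted[4] = AcbcCabABCAaAa$BB
  sorted[5] = BAcbcCabABCAaAa$B
  sorted[6] = BBAcbcCabABCAaAa$
  sorted[7] = BCAaAa$BBAcbcCabA
  sorted[8] = CAaAa$BBAcbcCabAB
  sorted[9] = CabABCAaAa$BBAcbc
  sorted[10] = a$BBAcbcCabABCAaA
  sorted[11] = aAa$BBAcbcCabABCA
  sorted[12] = abABCAaAa$BBAcbcC
  sorted[13] = bABCAaAa$BBAcbcCa
  sorted[14] = bcCabABCAaAa$BBAc
  sorted[15] = cCabABCAaAa$BBAcb
  sorted[16] = cbcCabABCAaAa$BBA
sorted[16] = cbcCabABCAaAa$BBA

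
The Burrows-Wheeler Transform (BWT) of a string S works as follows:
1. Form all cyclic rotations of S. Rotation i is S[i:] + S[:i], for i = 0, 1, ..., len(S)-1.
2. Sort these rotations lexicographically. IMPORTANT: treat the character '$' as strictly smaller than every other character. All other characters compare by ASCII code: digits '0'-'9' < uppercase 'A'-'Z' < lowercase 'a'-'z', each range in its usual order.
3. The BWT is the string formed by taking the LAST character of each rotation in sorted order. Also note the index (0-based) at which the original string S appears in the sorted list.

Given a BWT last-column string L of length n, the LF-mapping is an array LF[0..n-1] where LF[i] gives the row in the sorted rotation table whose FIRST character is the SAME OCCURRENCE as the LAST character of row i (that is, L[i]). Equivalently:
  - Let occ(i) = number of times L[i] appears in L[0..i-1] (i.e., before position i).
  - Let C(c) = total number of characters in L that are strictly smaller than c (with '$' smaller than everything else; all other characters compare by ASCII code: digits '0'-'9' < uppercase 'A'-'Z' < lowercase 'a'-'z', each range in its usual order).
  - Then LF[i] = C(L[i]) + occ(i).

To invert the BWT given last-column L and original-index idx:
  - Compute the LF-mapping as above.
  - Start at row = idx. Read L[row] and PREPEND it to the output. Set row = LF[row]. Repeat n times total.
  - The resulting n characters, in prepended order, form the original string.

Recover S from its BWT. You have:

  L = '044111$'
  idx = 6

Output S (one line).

Answer: 411140$

Derivation:
LF mapping: 1 5 6 2 3 4 0
Walk LF starting at row 6, prepending L[row]:
  step 1: row=6, L[6]='$', prepend. Next row=LF[6]=0
  step 2: row=0, L[0]='0', prepend. Next row=LF[0]=1
  step 3: row=1, L[1]='4', prepend. Next row=LF[1]=5
  step 4: row=5, L[5]='1', prepend. Next row=LF[5]=4
  step 5: row=4, L[4]='1', prepend. Next row=LF[4]=3
  step 6: row=3, L[3]='1', prepend. Next row=LF[3]=2
  step 7: row=2, L[2]='4', prepend. Next row=LF[2]=6
Reversed output: 411140$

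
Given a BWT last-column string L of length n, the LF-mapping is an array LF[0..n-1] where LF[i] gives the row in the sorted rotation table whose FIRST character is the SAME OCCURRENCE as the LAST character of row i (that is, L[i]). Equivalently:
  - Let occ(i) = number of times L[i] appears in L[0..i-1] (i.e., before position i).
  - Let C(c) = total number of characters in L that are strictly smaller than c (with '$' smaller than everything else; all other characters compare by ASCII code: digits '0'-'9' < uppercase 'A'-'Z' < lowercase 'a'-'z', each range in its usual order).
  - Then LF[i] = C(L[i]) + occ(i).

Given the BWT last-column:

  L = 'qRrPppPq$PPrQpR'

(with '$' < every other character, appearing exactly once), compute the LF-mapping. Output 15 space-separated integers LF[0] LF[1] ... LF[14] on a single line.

Char counts: '$':1, 'P':4, 'Q':1, 'R':2, 'p':3, 'q':2, 'r':2
C (first-col start): C('$')=0, C('P')=1, C('Q')=5, C('R')=6, C('p')=8, C('q')=11, C('r')=13
L[0]='q': occ=0, LF[0]=C('q')+0=11+0=11
L[1]='R': occ=0, LF[1]=C('R')+0=6+0=6
L[2]='r': occ=0, LF[2]=C('r')+0=13+0=13
L[3]='P': occ=0, LF[3]=C('P')+0=1+0=1
L[4]='p': occ=0, LF[4]=C('p')+0=8+0=8
L[5]='p': occ=1, LF[5]=C('p')+1=8+1=9
L[6]='P': occ=1, LF[6]=C('P')+1=1+1=2
L[7]='q': occ=1, LF[7]=C('q')+1=11+1=12
L[8]='$': occ=0, LF[8]=C('$')+0=0+0=0
L[9]='P': occ=2, LF[9]=C('P')+2=1+2=3
L[10]='P': occ=3, LF[10]=C('P')+3=1+3=4
L[11]='r': occ=1, LF[11]=C('r')+1=13+1=14
L[12]='Q': occ=0, LF[12]=C('Q')+0=5+0=5
L[13]='p': occ=2, LF[13]=C('p')+2=8+2=10
L[14]='R': occ=1, LF[14]=C('R')+1=6+1=7

Answer: 11 6 13 1 8 9 2 12 0 3 4 14 5 10 7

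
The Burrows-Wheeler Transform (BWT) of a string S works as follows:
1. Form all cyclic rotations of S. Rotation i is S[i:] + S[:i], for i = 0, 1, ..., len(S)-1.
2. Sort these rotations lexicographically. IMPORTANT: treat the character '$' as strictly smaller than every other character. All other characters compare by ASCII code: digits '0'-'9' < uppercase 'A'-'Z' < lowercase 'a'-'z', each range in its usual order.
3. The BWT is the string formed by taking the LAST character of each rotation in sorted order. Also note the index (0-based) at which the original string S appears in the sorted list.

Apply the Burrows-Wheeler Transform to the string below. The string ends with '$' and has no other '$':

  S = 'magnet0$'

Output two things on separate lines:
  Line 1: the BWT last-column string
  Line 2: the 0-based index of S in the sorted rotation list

All 8 rotations (rotation i = S[i:]+S[:i]):
  rot[0] = magnet0$
  rot[1] = agnet0$m
  rot[2] = gnet0$ma
  rot[3] = net0$mag
  rot[4] = et0$magn
  rot[5] = t0$magne
  rot[6] = 0$magnet
  rot[7] = $magnet0
Sorted (with $ < everything):
  sorted[0] = $magnet0  (last char: '0')
  sorted[1] = 0$magnet  (last char: 't')
  sorted[2] = agnet0$m  (last char: 'm')
  sorted[3] = et0$magn  (last char: 'n')
  sorted[4] = gnet0$ma  (last char: 'a')
  sorted[5] = magnet0$  (last char: '$')
  sorted[6] = net0$mag  (last char: 'g')
  sorted[7] = t0$magne  (last char: 'e')
Last column: 0tmna$ge
Original string S is at sorted index 5

Answer: 0tmna$ge
5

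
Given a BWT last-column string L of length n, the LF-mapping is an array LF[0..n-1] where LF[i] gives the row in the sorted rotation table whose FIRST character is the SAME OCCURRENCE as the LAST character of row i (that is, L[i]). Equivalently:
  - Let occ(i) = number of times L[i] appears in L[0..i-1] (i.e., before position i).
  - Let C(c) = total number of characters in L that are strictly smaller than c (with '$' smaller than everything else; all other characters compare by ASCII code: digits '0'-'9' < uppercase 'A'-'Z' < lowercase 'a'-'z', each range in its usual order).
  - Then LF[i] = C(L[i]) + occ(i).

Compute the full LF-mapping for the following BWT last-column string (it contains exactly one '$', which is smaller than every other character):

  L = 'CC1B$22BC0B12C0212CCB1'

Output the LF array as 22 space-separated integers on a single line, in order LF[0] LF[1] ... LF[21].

Answer: 16 17 3 12 0 7 8 13 18 1 14 4 9 19 2 10 5 11 20 21 15 6

Derivation:
Char counts: '$':1, '0':2, '1':4, '2':5, 'B':4, 'C':6
C (first-col start): C('$')=0, C('0')=1, C('1')=3, C('2')=7, C('B')=12, C('C')=16
L[0]='C': occ=0, LF[0]=C('C')+0=16+0=16
L[1]='C': occ=1, LF[1]=C('C')+1=16+1=17
L[2]='1': occ=0, LF[2]=C('1')+0=3+0=3
L[3]='B': occ=0, LF[3]=C('B')+0=12+0=12
L[4]='$': occ=0, LF[4]=C('$')+0=0+0=0
L[5]='2': occ=0, LF[5]=C('2')+0=7+0=7
L[6]='2': occ=1, LF[6]=C('2')+1=7+1=8
L[7]='B': occ=1, LF[7]=C('B')+1=12+1=13
L[8]='C': occ=2, LF[8]=C('C')+2=16+2=18
L[9]='0': occ=0, LF[9]=C('0')+0=1+0=1
L[10]='B': occ=2, LF[10]=C('B')+2=12+2=14
L[11]='1': occ=1, LF[11]=C('1')+1=3+1=4
L[12]='2': occ=2, LF[12]=C('2')+2=7+2=9
L[13]='C': occ=3, LF[13]=C('C')+3=16+3=19
L[14]='0': occ=1, LF[14]=C('0')+1=1+1=2
L[15]='2': occ=3, LF[15]=C('2')+3=7+3=10
L[16]='1': occ=2, LF[16]=C('1')+2=3+2=5
L[17]='2': occ=4, LF[17]=C('2')+4=7+4=11
L[18]='C': occ=4, LF[18]=C('C')+4=16+4=20
L[19]='C': occ=5, LF[19]=C('C')+5=16+5=21
L[20]='B': occ=3, LF[20]=C('B')+3=12+3=15
L[21]='1': occ=3, LF[21]=C('1')+3=3+3=6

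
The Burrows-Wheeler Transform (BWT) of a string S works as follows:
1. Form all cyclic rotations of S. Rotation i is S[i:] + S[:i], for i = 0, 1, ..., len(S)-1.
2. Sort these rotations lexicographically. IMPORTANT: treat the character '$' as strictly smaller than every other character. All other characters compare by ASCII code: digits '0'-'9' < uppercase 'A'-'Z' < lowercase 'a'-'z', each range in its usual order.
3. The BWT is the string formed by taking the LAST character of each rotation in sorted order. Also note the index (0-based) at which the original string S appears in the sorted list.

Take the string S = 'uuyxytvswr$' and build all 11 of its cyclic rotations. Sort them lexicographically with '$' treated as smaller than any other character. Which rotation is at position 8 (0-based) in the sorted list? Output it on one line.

Answer: xytvswr$uuy

Derivation:
All 11 rotations (rotation i = S[i:]+S[:i]):
  rot[0] = uuyxytvswr$
  rot[1] = uyxytvswr$u
  rot[2] = yxytvswr$uu
  rot[3] = xytvswr$uuy
  rot[4] = ytvswr$uuyx
  rot[5] = tvswr$uuyxy
  rot[6] = vswr$uuyxyt
  rot[7] = swr$uuyxytv
  rot[8] = wr$uuyxytvs
  rot[9] = r$uuyxytvsw
  rot[10] = $uuyxytvswr
Sorted (with $ < everything):
  sorted[0] = $uuyxytvswr
  sorted[1] = r$uuyxytvsw
  sorted[2] = swr$uuyxytv
  sorted[3] = tvswr$uuyxy
  sorted[4] = uuyxytvswr$
  sorted[5] = uyxytvswr$u
  sorted[6] = vswr$uuyxyt
  sorted[7] = wr$uuyxytvs
  sorted[8] = xytvswr$uuy
  sorted[9] = ytvswr$uuyx
  sorted[10] = yxytvswr$uu
sorted[8] = xytvswr$uuy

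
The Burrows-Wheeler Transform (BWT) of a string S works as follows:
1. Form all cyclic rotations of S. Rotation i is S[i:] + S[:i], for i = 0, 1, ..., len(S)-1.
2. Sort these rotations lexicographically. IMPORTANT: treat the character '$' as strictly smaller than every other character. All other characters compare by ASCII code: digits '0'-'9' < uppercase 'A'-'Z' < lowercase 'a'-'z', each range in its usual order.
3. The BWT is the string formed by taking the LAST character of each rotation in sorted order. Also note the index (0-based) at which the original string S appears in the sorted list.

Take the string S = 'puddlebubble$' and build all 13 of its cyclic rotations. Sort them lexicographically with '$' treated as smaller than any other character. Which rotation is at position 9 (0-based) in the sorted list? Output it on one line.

All 13 rotations (rotation i = S[i:]+S[:i]):
  rot[0] = puddlebubble$
  rot[1] = uddlebubble$p
  rot[2] = ddlebubble$pu
  rot[3] = dlebubble$pud
  rot[4] = lebubble$pudd
  rot[5] = ebubble$puddl
  rot[6] = bubble$puddle
  rot[7] = ubble$puddleb
  rot[8] = bble$puddlebu
  rot[9] = ble$puddlebub
  rot[10] = le$puddlebubb
  rot[11] = e$puddlebubbl
  rot[12] = $puddlebubble
Sorted (with $ < everything):
  sorted[0] = $puddlebubble
  sorted[1] = bble$puddlebu
  sorted[2] = ble$puddlebub
  sorted[3] = bubble$puddle
  sorted[4] = ddlebubble$pu
  sorted[5] = dlebubble$pud
  sorted[6] = e$puddlebubbl
  sorted[7] = ebubble$puddl
  sorted[8] = le$puddlebubb
  sorted[9] = lebubble$pudd
  sorted[10] = puddlebubble$
  sorted[11] = ubble$puddleb
  sorted[12] = uddlebubble$p
sorted[9] = lebubble$pudd

Answer: lebubble$pudd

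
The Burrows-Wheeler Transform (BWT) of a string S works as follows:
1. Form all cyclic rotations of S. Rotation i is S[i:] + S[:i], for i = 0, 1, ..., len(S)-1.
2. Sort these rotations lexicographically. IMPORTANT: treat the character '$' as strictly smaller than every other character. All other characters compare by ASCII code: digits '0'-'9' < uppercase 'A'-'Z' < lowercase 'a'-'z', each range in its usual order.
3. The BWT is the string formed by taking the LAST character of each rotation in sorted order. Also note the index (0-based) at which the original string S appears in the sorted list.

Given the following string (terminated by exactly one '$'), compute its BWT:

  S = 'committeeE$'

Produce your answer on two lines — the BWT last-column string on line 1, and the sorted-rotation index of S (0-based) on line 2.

All 11 rotations (rotation i = S[i:]+S[:i]):
  rot[0] = committeeE$
  rot[1] = ommitteeE$c
  rot[2] = mmitteeE$co
  rot[3] = mitteeE$com
  rot[4] = itteeE$comm
  rot[5] = tteeE$commi
  rot[6] = teeE$commit
  rot[7] = eeE$committ
  rot[8] = eE$committe
  rot[9] = E$committee
  rot[10] = $committeeE
Sorted (with $ < everything):
  sorted[0] = $committeeE  (last char: 'E')
  sorted[1] = E$committee  (last char: 'e')
  sorted[2] = committeeE$  (last char: '$')
  sorted[3] = eE$committe  (last char: 'e')
  sorted[4] = eeE$committ  (last char: 't')
  sorted[5] = itteeE$comm  (last char: 'm')
  sorted[6] = mitteeE$com  (last char: 'm')
  sorted[7] = mmitteeE$co  (last char: 'o')
  sorted[8] = ommitteeE$c  (last char: 'c')
  sorted[9] = teeE$commit  (last char: 't')
  sorted[10] = tteeE$commi  (last char: 'i')
Last column: Ee$etmmocti
Original string S is at sorted index 2

Answer: Ee$etmmocti
2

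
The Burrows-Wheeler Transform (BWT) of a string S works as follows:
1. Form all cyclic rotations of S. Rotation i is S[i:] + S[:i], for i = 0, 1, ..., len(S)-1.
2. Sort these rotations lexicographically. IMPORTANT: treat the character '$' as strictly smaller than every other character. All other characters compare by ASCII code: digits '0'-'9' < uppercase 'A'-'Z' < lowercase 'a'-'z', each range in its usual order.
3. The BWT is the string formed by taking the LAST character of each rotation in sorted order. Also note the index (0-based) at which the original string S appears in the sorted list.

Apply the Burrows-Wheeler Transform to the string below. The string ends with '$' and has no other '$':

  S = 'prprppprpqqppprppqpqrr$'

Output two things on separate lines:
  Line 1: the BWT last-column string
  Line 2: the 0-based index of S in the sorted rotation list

All 23 rotations (rotation i = S[i:]+S[:i]):
  rot[0] = prprppprpqqppprppqpqrr$
  rot[1] = rprppprpqqppprppqpqrr$p
  rot[2] = prppprpqqppprppqpqrr$pr
  rot[3] = rppprpqqppprppqpqrr$prp
  rot[4] = ppprpqqppprppqpqrr$prpr
  rot[5] = pprpqqppprppqpqrr$prprp
  rot[6] = prpqqppprppqpqrr$prprpp
  rot[7] = rpqqppprppqpqrr$prprppp
  rot[8] = pqqppprppqpqrr$prprpppr
  rot[9] = qqppprppqpqrr$prprppprp
  rot[10] = qppprppqpqrr$prprppprpq
  rot[11] = ppprppqpqrr$prprppprpqq
  rot[12] = pprppqpqrr$prprppprpqqp
  rot[13] = prppqpqrr$prprppprpqqpp
  rot[14] = rppqpqrr$prprppprpqqppp
  rot[15] = ppqpqrr$prprppprpqqpppr
  rot[16] = pqpqrr$prprppprpqqppprp
  rot[17] = qpqrr$prprppprpqqppprpp
  rot[18] = pqrr$prprppprpqqppprppq
  rot[19] = qrr$prprppprpqqppprppqp
  rot[20] = rr$prprppprpqqppprppqpq
  rot[21] = r$prprppprpqqppprppqpqr
  rot[22] = $prprppprpqqppprppqpqrr
Sorted (with $ < everything):
  sorted[0] = $prprppprpqqppprppqpqrr  (last char: 'r')
  sorted[1] = ppprppqpqrr$prprppprpqq  (last char: 'q')
  sorted[2] = ppprpqqppprppqpqrr$prpr  (last char: 'r')
  sorted[3] = ppqpqrr$prprppprpqqpppr  (last char: 'r')
  sorted[4] = pprppqpqrr$prprppprpqqp  (last char: 'p')
  sorted[5] = pprpqqppprppqpqrr$prprp  (last char: 'p')
  sorted[6] = pqpqrr$prprppprpqqppprp  (last char: 'p')
  sorted[7] = pqqppprppqpqrr$prprpppr  (last char: 'r')
  sorted[8] = pqrr$prprppprpqqppprppq  (last char: 'q')
  sorted[9] = prppprpqqppprppqpqrr$pr  (last char: 'r')
  sorted[10] = prppqpqrr$prprppprpqqpp  (last char: 'p')
  sorted[11] = prpqqppprppqpqrr$prprpp  (last char: 'p')
  sorted[12] = prprppprpqqppprppqpqrr$  (last char: '$')
  sorted[13] = qppprppqpqrr$prprppprpq  (last char: 'q')
  sorted[14] = qpqrr$prprppprpqqppprpp  (last char: 'p')
  sorted[15] = qqppprppqpqrr$prprppprp  (last char: 'p')
  sorted[16] = qrr$prprppprpqqppprppqp  (last char: 'p')
  sorted[17] = r$prprppprpqqppprppqpqr  (last char: 'r')
  sorted[18] = rppprpqqppprppqpqrr$prp  (last char: 'p')
  sorted[19] = rppqpqrr$prprppprpqqppp  (last char: 'p')
  sorted[20] = rpqqppprppqpqrr$prprppp  (last char: 'p')
  sorted[21] = rprppprpqqppprppqpqrr$p  (last char: 'p')
  sorted[22] = rr$prprppprpqqppprppqpq  (last char: 'q')
Last column: rqrrppprqrpp$qppprppppq
Original string S is at sorted index 12

Answer: rqrrppprqrpp$qppprppppq
12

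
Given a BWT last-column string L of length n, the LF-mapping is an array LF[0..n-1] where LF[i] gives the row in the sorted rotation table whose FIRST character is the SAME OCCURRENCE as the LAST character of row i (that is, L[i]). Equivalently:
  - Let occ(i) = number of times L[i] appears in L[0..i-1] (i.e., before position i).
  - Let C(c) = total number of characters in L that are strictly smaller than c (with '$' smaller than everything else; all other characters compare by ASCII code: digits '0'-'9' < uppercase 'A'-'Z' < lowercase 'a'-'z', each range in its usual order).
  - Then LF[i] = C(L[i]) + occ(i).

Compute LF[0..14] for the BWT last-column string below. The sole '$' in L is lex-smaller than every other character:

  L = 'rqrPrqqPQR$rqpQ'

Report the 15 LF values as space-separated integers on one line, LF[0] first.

Answer: 11 7 12 1 13 8 9 2 3 5 0 14 10 6 4

Derivation:
Char counts: '$':1, 'P':2, 'Q':2, 'R':1, 'p':1, 'q':4, 'r':4
C (first-col start): C('$')=0, C('P')=1, C('Q')=3, C('R')=5, C('p')=6, C('q')=7, C('r')=11
L[0]='r': occ=0, LF[0]=C('r')+0=11+0=11
L[1]='q': occ=0, LF[1]=C('q')+0=7+0=7
L[2]='r': occ=1, LF[2]=C('r')+1=11+1=12
L[3]='P': occ=0, LF[3]=C('P')+0=1+0=1
L[4]='r': occ=2, LF[4]=C('r')+2=11+2=13
L[5]='q': occ=1, LF[5]=C('q')+1=7+1=8
L[6]='q': occ=2, LF[6]=C('q')+2=7+2=9
L[7]='P': occ=1, LF[7]=C('P')+1=1+1=2
L[8]='Q': occ=0, LF[8]=C('Q')+0=3+0=3
L[9]='R': occ=0, LF[9]=C('R')+0=5+0=5
L[10]='$': occ=0, LF[10]=C('$')+0=0+0=0
L[11]='r': occ=3, LF[11]=C('r')+3=11+3=14
L[12]='q': occ=3, LF[12]=C('q')+3=7+3=10
L[13]='p': occ=0, LF[13]=C('p')+0=6+0=6
L[14]='Q': occ=1, LF[14]=C('Q')+1=3+1=4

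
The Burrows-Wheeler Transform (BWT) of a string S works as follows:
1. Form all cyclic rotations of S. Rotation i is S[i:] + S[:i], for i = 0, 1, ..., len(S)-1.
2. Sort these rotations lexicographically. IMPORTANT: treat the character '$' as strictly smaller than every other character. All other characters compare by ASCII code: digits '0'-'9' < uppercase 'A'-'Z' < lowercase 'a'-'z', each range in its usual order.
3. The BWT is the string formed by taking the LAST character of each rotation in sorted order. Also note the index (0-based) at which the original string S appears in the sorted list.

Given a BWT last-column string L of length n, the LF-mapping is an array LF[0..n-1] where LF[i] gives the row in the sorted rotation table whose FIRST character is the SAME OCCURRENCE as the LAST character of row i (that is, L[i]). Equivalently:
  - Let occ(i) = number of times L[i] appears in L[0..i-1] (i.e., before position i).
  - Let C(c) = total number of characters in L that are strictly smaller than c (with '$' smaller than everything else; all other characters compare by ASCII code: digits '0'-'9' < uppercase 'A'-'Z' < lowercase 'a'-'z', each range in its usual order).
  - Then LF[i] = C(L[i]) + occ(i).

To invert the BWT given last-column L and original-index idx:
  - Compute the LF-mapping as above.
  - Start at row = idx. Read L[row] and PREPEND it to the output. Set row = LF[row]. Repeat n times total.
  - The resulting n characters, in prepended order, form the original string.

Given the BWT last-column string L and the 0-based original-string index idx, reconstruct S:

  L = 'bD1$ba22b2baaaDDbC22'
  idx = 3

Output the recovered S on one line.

Answer: 2CbD122bb2Daaaa2bDb$

Derivation:
LF mapping: 15 8 1 0 16 11 2 3 17 4 18 12 13 14 9 10 19 7 5 6
Walk LF starting at row 3, prepending L[row]:
  step 1: row=3, L[3]='$', prepend. Next row=LF[3]=0
  step 2: row=0, L[0]='b', prepend. Next row=LF[0]=15
  step 3: row=15, L[15]='D', prepend. Next row=LF[15]=10
  step 4: row=10, L[10]='b', prepend. Next row=LF[10]=18
  step 5: row=18, L[18]='2', prepend. Next row=LF[18]=5
  step 6: row=5, L[5]='a', prepend. Next row=LF[5]=11
  step 7: row=11, L[11]='a', prepend. Next row=LF[11]=12
  step 8: row=12, L[12]='a', prepend. Next row=LF[12]=13
  step 9: row=13, L[13]='a', prepend. Next row=LF[13]=14
  step 10: row=14, L[14]='D', prepend. Next row=LF[14]=9
  step 11: row=9, L[9]='2', prepend. Next row=LF[9]=4
  step 12: row=4, L[4]='b', prepend. Next row=LF[4]=16
  step 13: row=16, L[16]='b', prepend. Next row=LF[16]=19
  step 14: row=19, L[19]='2', prepend. Next row=LF[19]=6
  step 15: row=6, L[6]='2', prepend. Next row=LF[6]=2
  step 16: row=2, L[2]='1', prepend. Next row=LF[2]=1
  step 17: row=1, L[1]='D', prepend. Next row=LF[1]=8
  step 18: row=8, L[8]='b', prepend. Next row=LF[8]=17
  step 19: row=17, L[17]='C', prepend. Next row=LF[17]=7
  step 20: row=7, L[7]='2', prepend. Next row=LF[7]=3
Reversed output: 2CbD122bb2Daaaa2bDb$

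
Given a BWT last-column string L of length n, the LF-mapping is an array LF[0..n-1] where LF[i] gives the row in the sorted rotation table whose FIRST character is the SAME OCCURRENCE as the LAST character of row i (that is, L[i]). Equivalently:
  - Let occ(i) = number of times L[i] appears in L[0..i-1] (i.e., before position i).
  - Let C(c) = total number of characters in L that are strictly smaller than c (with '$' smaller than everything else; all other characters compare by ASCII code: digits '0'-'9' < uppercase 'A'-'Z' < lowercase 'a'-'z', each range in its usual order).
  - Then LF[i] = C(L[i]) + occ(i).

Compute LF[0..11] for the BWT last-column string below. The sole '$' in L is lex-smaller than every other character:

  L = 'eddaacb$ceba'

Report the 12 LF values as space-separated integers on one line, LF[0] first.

Answer: 10 8 9 1 2 6 4 0 7 11 5 3

Derivation:
Char counts: '$':1, 'a':3, 'b':2, 'c':2, 'd':2, 'e':2
C (first-col start): C('$')=0, C('a')=1, C('b')=4, C('c')=6, C('d')=8, C('e')=10
L[0]='e': occ=0, LF[0]=C('e')+0=10+0=10
L[1]='d': occ=0, LF[1]=C('d')+0=8+0=8
L[2]='d': occ=1, LF[2]=C('d')+1=8+1=9
L[3]='a': occ=0, LF[3]=C('a')+0=1+0=1
L[4]='a': occ=1, LF[4]=C('a')+1=1+1=2
L[5]='c': occ=0, LF[5]=C('c')+0=6+0=6
L[6]='b': occ=0, LF[6]=C('b')+0=4+0=4
L[7]='$': occ=0, LF[7]=C('$')+0=0+0=0
L[8]='c': occ=1, LF[8]=C('c')+1=6+1=7
L[9]='e': occ=1, LF[9]=C('e')+1=10+1=11
L[10]='b': occ=1, LF[10]=C('b')+1=4+1=5
L[11]='a': occ=2, LF[11]=C('a')+2=1+2=3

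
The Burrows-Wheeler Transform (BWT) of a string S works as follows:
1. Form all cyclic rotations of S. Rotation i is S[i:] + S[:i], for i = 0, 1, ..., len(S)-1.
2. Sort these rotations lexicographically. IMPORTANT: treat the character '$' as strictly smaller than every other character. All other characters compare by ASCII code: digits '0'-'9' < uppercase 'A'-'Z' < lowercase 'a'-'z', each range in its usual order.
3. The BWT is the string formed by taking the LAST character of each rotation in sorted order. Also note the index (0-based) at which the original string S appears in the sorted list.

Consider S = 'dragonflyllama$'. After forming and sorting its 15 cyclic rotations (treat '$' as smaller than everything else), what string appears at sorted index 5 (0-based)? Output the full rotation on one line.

Answer: flyllama$dragon

Derivation:
All 15 rotations (rotation i = S[i:]+S[:i]):
  rot[0] = dragonflyllama$
  rot[1] = ragonflyllama$d
  rot[2] = agonflyllama$dr
  rot[3] = gonflyllama$dra
  rot[4] = onflyllama$drag
  rot[5] = nflyllama$drago
  rot[6] = flyllama$dragon
  rot[7] = lyllama$dragonf
  rot[8] = yllama$dragonfl
  rot[9] = llama$dragonfly
  rot[10] = lama$dragonflyl
  rot[11] = ama$dragonflyll
  rot[12] = ma$dragonflylla
  rot[13] = a$dragonflyllam
  rot[14] = $dragonflyllama
Sorted (with $ < everything):
  sorted[0] = $dragonflyllama
  sorted[1] = a$dragonflyllam
  sorted[2] = agonflyllama$dr
  sorted[3] = ama$dragonflyll
  sorted[4] = dragonflyllama$
  sorted[5] = flyllama$dragon
  sorted[6] = gonflyllama$dra
  sorted[7] = lama$dragonflyl
  sorted[8] = llama$dragonfly
  sorted[9] = lyllama$dragonf
  sorted[10] = ma$dragonflylla
  sorted[11] = nflyllama$drago
  sorted[12] = onflyllama$drag
  sorted[13] = ragonflyllama$d
  sorted[14] = yllama$dragonfl
sorted[5] = flyllama$dragon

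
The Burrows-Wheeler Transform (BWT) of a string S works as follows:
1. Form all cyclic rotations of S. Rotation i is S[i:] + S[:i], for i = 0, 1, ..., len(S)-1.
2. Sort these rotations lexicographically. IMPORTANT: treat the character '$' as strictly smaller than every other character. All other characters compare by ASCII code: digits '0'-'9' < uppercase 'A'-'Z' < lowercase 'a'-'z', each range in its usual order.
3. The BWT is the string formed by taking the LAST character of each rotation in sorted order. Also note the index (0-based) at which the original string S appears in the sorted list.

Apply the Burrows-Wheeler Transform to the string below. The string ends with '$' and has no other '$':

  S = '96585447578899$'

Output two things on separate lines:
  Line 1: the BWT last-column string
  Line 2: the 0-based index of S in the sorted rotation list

Answer: 9548769455789$8
13

Derivation:
All 15 rotations (rotation i = S[i:]+S[:i]):
  rot[0] = 96585447578899$
  rot[1] = 6585447578899$9
  rot[2] = 585447578899$96
  rot[3] = 85447578899$965
  rot[4] = 5447578899$9658
  rot[5] = 447578899$96585
  rot[6] = 47578899$965854
  rot[7] = 7578899$9658544
  rot[8] = 578899$96585447
  rot[9] = 78899$965854475
  rot[10] = 8899$9658544757
  rot[11] = 899$96585447578
  rot[12] = 99$965854475788
  rot[13] = 9$9658544757889
  rot[14] = $96585447578899
Sorted (with $ < everything):
  sorted[0] = $96585447578899  (last char: '9')
  sorted[1] = 447578899$96585  (last char: '5')
  sorted[2] = 47578899$965854  (last char: '4')
  sorted[3] = 5447578899$9658  (last char: '8')
  sorted[4] = 578899$96585447  (last char: '7')
  sorted[5] = 585447578899$96  (last char: '6')
  sorted[6] = 6585447578899$9  (last char: '9')
  sorted[7] = 7578899$9658544  (last char: '4')
  sorted[8] = 78899$965854475  (last char: '5')
  sorted[9] = 85447578899$965  (last char: '5')
  sorted[10] = 8899$9658544757  (last char: '7')
  sorted[11] = 899$96585447578  (last char: '8')
  sorted[12] = 9$9658544757889  (last char: '9')
  sorted[13] = 96585447578899$  (last char: '$')
  sorted[14] = 99$965854475788  (last char: '8')
Last column: 9548769455789$8
Original string S is at sorted index 13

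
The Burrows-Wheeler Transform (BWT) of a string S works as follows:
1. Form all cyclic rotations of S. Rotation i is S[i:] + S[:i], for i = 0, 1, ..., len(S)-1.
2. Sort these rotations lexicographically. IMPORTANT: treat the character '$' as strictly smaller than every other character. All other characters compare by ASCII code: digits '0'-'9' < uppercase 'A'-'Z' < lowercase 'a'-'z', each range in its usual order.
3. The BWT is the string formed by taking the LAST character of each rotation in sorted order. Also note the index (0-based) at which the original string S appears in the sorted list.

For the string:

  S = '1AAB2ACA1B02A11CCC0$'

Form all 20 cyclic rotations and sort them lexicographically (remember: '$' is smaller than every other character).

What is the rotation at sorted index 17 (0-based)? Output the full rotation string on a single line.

All 20 rotations (rotation i = S[i:]+S[:i]):
  rot[0] = 1AAB2ACA1B02A11CCC0$
  rot[1] = AAB2ACA1B02A11CCC0$1
  rot[2] = AB2ACA1B02A11CCC0$1A
  rot[3] = B2ACA1B02A11CCC0$1AA
  rot[4] = 2ACA1B02A11CCC0$1AAB
  rot[5] = ACA1B02A11CCC0$1AAB2
  rot[6] = CA1B02A11CCC0$1AAB2A
  rot[7] = A1B02A11CCC0$1AAB2AC
  rot[8] = 1B02A11CCC0$1AAB2ACA
  rot[9] = B02A11CCC0$1AAB2ACA1
  rot[10] = 02A11CCC0$1AAB2ACA1B
  rot[11] = 2A11CCC0$1AAB2ACA1B0
  rot[12] = A11CCC0$1AAB2ACA1B02
  rot[13] = 11CCC0$1AAB2ACA1B02A
  rot[14] = 1CCC0$1AAB2ACA1B02A1
  rot[15] = CCC0$1AAB2ACA1B02A11
  rot[16] = CC0$1AAB2ACA1B02A11C
  rot[17] = C0$1AAB2ACA1B02A11CC
  rot[18] = 0$1AAB2ACA1B02A11CCC
  rot[19] = $1AAB2ACA1B02A11CCC0
Sorted (with $ < everything):
  sorted[0] = $1AAB2ACA1B02A11CCC0
  sorted[1] = 0$1AAB2ACA1B02A11CCC
  sorted[2] = 02A11CCC0$1AAB2ACA1B
  sorted[3] = 11CCC0$1AAB2ACA1B02A
  sorted[4] = 1AAB2ACA1B02A11CCC0$
  sorted[5] = 1B02A11CCC0$1AAB2ACA
  sorted[6] = 1CCC0$1AAB2ACA1B02A1
  sorted[7] = 2A11CCC0$1AAB2ACA1B0
  sorted[8] = 2ACA1B02A11CCC0$1AAB
  sorted[9] = A11CCC0$1AAB2ACA1B02
  sorted[10] = A1B02A11CCC0$1AAB2AC
  sorted[11] = AAB2ACA1B02A11CCC0$1
  sorted[12] = AB2ACA1B02A11CCC0$1A
  sorted[13] = ACA1B02A11CCC0$1AAB2
  sorted[14] = B02A11CCC0$1AAB2ACA1
  sorted[15] = B2ACA1B02A11CCC0$1AA
  sorted[16] = C0$1AAB2ACA1B02A11CC
  sorted[17] = CA1B02A11CCC0$1AAB2A
  sorted[18] = CC0$1AAB2ACA1B02A11C
  sorted[19] = CCC0$1AAB2ACA1B02A11
sorted[17] = CA1B02A11CCC0$1AAB2A

Answer: CA1B02A11CCC0$1AAB2A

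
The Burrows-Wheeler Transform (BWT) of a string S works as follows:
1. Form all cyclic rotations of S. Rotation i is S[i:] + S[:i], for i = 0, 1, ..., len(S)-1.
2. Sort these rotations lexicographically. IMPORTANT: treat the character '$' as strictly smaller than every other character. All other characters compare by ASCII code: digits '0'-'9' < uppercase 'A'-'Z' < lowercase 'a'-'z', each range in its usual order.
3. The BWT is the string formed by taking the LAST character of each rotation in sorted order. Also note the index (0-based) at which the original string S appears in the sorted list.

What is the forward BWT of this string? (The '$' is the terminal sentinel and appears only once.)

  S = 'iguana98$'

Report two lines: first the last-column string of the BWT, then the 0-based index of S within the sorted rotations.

Answer: 89anui$ag
6

Derivation:
All 9 rotations (rotation i = S[i:]+S[:i]):
  rot[0] = iguana98$
  rot[1] = guana98$i
  rot[2] = uana98$ig
  rot[3] = ana98$igu
  rot[4] = na98$igua
  rot[5] = a98$iguan
  rot[6] = 98$iguana
  rot[7] = 8$iguana9
  rot[8] = $iguana98
Sorted (with $ < everything):
  sorted[0] = $iguana98  (last char: '8')
  sorted[1] = 8$iguana9  (last char: '9')
  sorted[2] = 98$iguana  (last char: 'a')
  sorted[3] = a98$iguan  (last char: 'n')
  sorted[4] = ana98$igu  (last char: 'u')
  sorted[5] = guana98$i  (last char: 'i')
  sorted[6] = iguana98$  (last char: '$')
  sorted[7] = na98$igua  (last char: 'a')
  sorted[8] = uana98$ig  (last char: 'g')
Last column: 89anui$ag
Original string S is at sorted index 6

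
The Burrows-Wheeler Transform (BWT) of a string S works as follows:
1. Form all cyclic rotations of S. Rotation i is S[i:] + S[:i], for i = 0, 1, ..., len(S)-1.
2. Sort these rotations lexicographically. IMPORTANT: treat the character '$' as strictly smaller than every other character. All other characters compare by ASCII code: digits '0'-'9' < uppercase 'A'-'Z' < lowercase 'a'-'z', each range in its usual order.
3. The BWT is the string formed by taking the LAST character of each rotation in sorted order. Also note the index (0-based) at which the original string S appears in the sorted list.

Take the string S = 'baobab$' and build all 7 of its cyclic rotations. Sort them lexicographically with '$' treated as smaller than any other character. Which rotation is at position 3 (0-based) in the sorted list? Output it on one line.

Answer: b$baoba

Derivation:
All 7 rotations (rotation i = S[i:]+S[:i]):
  rot[0] = baobab$
  rot[1] = aobab$b
  rot[2] = obab$ba
  rot[3] = bab$bao
  rot[4] = ab$baob
  rot[5] = b$baoba
  rot[6] = $baobab
Sorted (with $ < everything):
  sorted[0] = $baobab
  sorted[1] = ab$baob
  sorted[2] = aobab$b
  sorted[3] = b$baoba
  sorted[4] = bab$bao
  sorted[5] = baobab$
  sorted[6] = obab$ba
sorted[3] = b$baoba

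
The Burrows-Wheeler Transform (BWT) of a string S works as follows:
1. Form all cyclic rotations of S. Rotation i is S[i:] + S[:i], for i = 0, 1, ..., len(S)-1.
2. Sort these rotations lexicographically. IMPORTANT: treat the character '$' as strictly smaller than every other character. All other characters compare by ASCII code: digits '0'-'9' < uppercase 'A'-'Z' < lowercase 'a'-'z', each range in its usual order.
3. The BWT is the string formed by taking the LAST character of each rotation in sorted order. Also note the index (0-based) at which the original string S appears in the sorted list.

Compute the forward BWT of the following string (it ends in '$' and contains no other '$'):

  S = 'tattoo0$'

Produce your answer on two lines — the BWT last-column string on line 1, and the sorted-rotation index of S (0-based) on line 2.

All 8 rotations (rotation i = S[i:]+S[:i]):
  rot[0] = tattoo0$
  rot[1] = attoo0$t
  rot[2] = ttoo0$ta
  rot[3] = too0$tat
  rot[4] = oo0$tatt
  rot[5] = o0$tatto
  rot[6] = 0$tattoo
  rot[7] = $tattoo0
Sorted (with $ < everything):
  sorted[0] = $tattoo0  (last char: '0')
  sorted[1] = 0$tattoo  (last char: 'o')
  sorted[2] = attoo0$t  (last char: 't')
  sorted[3] = o0$tatto  (last char: 'o')
  sorted[4] = oo0$tatt  (last char: 't')
  sorted[5] = tattoo0$  (last char: '$')
  sorted[6] = too0$tat  (last char: 't')
  sorted[7] = ttoo0$ta  (last char: 'a')
Last column: 0otot$ta
Original string S is at sorted index 5

Answer: 0otot$ta
5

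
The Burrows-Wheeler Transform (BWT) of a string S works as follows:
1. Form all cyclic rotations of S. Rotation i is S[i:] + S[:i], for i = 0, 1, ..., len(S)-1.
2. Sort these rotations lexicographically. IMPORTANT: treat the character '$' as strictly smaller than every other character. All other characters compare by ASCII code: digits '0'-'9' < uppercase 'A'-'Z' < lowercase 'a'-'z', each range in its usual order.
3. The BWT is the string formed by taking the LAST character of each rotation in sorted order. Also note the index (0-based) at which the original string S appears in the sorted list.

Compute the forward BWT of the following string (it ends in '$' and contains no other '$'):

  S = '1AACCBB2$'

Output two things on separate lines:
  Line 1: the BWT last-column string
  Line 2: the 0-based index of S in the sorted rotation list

Answer: 2$B1ABCCA
1

Derivation:
All 9 rotations (rotation i = S[i:]+S[:i]):
  rot[0] = 1AACCBB2$
  rot[1] = AACCBB2$1
  rot[2] = ACCBB2$1A
  rot[3] = CCBB2$1AA
  rot[4] = CBB2$1AAC
  rot[5] = BB2$1AACC
  rot[6] = B2$1AACCB
  rot[7] = 2$1AACCBB
  rot[8] = $1AACCBB2
Sorted (with $ < everything):
  sorted[0] = $1AACCBB2  (last char: '2')
  sorted[1] = 1AACCBB2$  (last char: '$')
  sorted[2] = 2$1AACCBB  (last char: 'B')
  sorted[3] = AACCBB2$1  (last char: '1')
  sorted[4] = ACCBB2$1A  (last char: 'A')
  sorted[5] = B2$1AACCB  (last char: 'B')
  sorted[6] = BB2$1AACC  (last char: 'C')
  sorted[7] = CBB2$1AAC  (last char: 'C')
  sorted[8] = CCBB2$1AA  (last char: 'A')
Last column: 2$B1ABCCA
Original string S is at sorted index 1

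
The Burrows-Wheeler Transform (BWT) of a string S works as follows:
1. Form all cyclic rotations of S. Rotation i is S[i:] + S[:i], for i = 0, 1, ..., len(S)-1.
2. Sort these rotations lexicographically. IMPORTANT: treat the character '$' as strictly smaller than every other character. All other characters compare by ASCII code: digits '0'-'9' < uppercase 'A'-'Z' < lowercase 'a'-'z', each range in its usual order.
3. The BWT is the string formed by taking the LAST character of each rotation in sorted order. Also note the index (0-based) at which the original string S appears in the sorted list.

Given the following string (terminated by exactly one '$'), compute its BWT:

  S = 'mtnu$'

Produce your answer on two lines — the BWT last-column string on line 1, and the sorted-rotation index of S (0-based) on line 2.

Answer: u$tmn
1

Derivation:
All 5 rotations (rotation i = S[i:]+S[:i]):
  rot[0] = mtnu$
  rot[1] = tnu$m
  rot[2] = nu$mt
  rot[3] = u$mtn
  rot[4] = $mtnu
Sorted (with $ < everything):
  sorted[0] = $mtnu  (last char: 'u')
  sorted[1] = mtnu$  (last char: '$')
  sorted[2] = nu$mt  (last char: 't')
  sorted[3] = tnu$m  (last char: 'm')
  sorted[4] = u$mtn  (last char: 'n')
Last column: u$tmn
Original string S is at sorted index 1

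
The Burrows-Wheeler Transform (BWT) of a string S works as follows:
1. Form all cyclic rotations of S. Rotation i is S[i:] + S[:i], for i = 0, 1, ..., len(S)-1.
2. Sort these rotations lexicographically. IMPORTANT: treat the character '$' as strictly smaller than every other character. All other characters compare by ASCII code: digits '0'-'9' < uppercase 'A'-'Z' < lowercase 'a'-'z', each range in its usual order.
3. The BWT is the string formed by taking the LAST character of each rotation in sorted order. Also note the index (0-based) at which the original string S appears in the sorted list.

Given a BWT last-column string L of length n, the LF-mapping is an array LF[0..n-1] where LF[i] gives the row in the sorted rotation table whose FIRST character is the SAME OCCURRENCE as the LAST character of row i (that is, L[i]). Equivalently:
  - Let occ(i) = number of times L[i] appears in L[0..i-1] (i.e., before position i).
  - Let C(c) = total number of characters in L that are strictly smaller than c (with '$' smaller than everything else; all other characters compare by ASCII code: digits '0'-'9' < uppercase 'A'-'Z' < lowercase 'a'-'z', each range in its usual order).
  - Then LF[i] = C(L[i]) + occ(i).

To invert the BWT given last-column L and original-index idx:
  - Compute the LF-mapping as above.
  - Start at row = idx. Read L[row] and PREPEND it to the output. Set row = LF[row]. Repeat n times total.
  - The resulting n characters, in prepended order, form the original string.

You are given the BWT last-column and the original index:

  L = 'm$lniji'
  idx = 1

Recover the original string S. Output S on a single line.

Answer: ilinjm$

Derivation:
LF mapping: 5 0 4 6 1 3 2
Walk LF starting at row 1, prepending L[row]:
  step 1: row=1, L[1]='$', prepend. Next row=LF[1]=0
  step 2: row=0, L[0]='m', prepend. Next row=LF[0]=5
  step 3: row=5, L[5]='j', prepend. Next row=LF[5]=3
  step 4: row=3, L[3]='n', prepend. Next row=LF[3]=6
  step 5: row=6, L[6]='i', prepend. Next row=LF[6]=2
  step 6: row=2, L[2]='l', prepend. Next row=LF[2]=4
  step 7: row=4, L[4]='i', prepend. Next row=LF[4]=1
Reversed output: ilinjm$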